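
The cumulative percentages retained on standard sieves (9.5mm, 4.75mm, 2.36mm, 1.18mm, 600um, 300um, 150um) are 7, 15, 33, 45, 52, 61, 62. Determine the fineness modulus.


FM = sum(cumulative % retained) / 100
= 275 / 100
= 2.75

2.75


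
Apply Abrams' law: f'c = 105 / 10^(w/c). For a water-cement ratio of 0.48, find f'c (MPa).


f'c = 105 / 10^0.48
= 105 / 3.02
= 34.77 MPa

34.77


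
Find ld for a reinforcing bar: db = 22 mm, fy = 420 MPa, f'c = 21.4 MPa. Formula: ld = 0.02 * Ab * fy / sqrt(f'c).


Ab = pi * 22^2 / 4 = 380.133 mm2
ld = 0.02 * 380.133 * 420 / sqrt(21.4)
= 690.3 mm

690.3


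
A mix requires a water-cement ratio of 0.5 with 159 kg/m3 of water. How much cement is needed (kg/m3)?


Cement = water / (w/c)
= 159 / 0.5
= 318.0 kg/m3

318.0


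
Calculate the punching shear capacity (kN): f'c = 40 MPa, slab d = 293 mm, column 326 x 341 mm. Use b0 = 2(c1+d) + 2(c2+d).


b0 = 2*(326 + 293) + 2*(341 + 293) = 2506 mm
Vc = 0.33 * sqrt(40) * 2506 * 293 / 1000
= 1532.47 kN

1532.47


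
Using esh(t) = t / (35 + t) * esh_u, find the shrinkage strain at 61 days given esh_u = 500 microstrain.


esh(61) = 61 / (35 + 61) * 500
= 61 / 96 * 500
= 317.7 microstrain

317.7


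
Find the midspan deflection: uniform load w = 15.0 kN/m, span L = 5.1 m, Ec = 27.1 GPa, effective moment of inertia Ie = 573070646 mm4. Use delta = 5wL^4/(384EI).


Convert: L = 5.1 m = 5100 mm, Ec = 27.1 GPa = 27100 MPa
delta = 5 * 15.0 * 5100^4 / (384 * 27100 * 573070646)
= 8.51 mm

8.51


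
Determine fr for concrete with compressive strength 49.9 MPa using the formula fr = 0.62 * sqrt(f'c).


fr = 0.62 * sqrt(49.9)
= 4.38 MPa

4.38


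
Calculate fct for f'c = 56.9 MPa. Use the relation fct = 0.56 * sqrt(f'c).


fct = 0.56 * sqrt(56.9)
= 0.56 * 7.543
= 4.224 MPa

4.224


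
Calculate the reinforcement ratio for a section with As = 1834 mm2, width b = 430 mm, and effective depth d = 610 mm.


rho = As / (b * d)
= 1834 / (430 * 610)
= 0.007

0.007


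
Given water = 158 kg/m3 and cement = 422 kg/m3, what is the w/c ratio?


w/c = water / cement
w/c = 158 / 422 = 0.374

0.374


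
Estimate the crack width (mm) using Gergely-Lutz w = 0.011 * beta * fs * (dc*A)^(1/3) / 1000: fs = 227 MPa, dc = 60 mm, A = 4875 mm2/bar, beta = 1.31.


w = 0.011 * beta * fs * (dc * A)^(1/3) / 1000
= 0.011 * 1.31 * 227 * (60 * 4875)^(1/3) / 1000
= 0.217 mm

0.217


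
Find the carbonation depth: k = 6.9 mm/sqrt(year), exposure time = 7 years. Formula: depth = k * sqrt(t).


depth = k * sqrt(t)
= 6.9 * sqrt(7)
= 18.26 mm

18.26


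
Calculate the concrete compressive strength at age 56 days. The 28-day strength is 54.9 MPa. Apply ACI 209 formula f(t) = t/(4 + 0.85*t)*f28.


f(56) = 56 / (4 + 0.85 * 56) * 54.9
= 56 / 51.6 * 54.9
= 59.58 MPa

59.58


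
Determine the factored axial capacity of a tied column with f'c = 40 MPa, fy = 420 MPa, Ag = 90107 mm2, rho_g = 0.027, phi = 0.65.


Ast = rho * Ag = 0.027 * 90107 = 2432.889 mm2
phi*Pn = 0.65 * 0.80 * (0.85 * 40 * (90107 - 2432.889) + 420 * 2432.889) / 1000
= 2081.42 kN

2081.42


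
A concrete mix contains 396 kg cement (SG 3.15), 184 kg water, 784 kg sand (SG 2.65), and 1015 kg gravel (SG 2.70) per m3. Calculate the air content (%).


Vol cement = 396 / (3.15 * 1000) = 0.125714 m3
Vol water = 184 / 1000 = 0.184 m3
Vol sand = 784 / (2.65 * 1000) = 0.295849 m3
Vol gravel = 1015 / (2.70 * 1000) = 0.375926 m3
Total solid + water volume = 0.981489 m3
Air = (1 - 0.981489) * 100 = 1.85%

1.85


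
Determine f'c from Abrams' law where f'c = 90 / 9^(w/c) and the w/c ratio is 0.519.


f'c = 90 / 9^0.519
= 90 / 3.128
= 28.77 MPa

28.77


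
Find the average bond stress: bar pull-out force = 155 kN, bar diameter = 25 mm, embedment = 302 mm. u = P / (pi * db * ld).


u = P / (pi * db * ld)
= 155 * 1000 / (pi * 25 * 302)
= 6.535 MPa

6.535


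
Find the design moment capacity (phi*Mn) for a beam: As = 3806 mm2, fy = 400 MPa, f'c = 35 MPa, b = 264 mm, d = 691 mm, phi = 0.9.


a = As * fy / (0.85 * f'c * b)
= 3806 * 400 / (0.85 * 35 * 264)
= 193.8375 mm
Mn = As * fy * (d - a/2) / 10^6
= 904.4293 kN-m
phi*Mn = 0.9 * 904.4293 = 813.99 kN-m

813.99


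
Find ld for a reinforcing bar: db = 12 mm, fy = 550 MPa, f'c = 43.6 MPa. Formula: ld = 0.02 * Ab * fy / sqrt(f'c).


Ab = pi * 12^2 / 4 = 113.097 mm2
ld = 0.02 * 113.097 * 550 / sqrt(43.6)
= 188.4 mm

188.4


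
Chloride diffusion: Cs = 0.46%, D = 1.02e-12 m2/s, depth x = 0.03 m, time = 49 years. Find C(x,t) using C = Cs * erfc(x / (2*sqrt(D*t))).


t_seconds = 49 * 365.25 * 24 * 3600 = 1546322400.0 s
arg = 0.03 / (2 * sqrt(1.02e-12 * 1546322400.0))
= 0.3777
erfc(0.3777) = 0.5932
C = 0.46 * 0.5932 = 0.2729%

0.2729


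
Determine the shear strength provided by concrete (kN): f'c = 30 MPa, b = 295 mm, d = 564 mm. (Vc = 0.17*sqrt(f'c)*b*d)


Vc = 0.17 * sqrt(30) * 295 * 564 / 1000
= 154.92 kN

154.92


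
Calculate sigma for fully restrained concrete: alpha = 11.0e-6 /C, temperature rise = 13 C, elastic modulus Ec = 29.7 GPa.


sigma = alpha * dT * Ec
= 11.0e-6 * 13 * 29.7 * 1000
= 4.247 MPa

4.247


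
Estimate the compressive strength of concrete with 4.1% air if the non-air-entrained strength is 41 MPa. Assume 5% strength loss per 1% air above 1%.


Strength loss = (4.1 - 1) * 5 = 15.5%
f'c = 41 * (1 - 15.5/100)
= 34.64 MPa

34.64


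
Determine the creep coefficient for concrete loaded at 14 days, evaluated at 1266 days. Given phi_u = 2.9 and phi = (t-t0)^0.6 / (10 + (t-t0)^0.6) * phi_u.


dt = 1266 - 14 = 1252
phi = 1252^0.6 / (10 + 1252^0.6) * 2.9
= 2.547

2.547


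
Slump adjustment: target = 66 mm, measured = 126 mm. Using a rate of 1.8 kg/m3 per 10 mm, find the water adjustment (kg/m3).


Difference = 66 - 126 = -60 mm
Water adjustment = -60 * 1.8 / 10 = -10.8 kg/m3

-10.8


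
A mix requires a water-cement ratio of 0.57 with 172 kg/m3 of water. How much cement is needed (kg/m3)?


Cement = water / (w/c)
= 172 / 0.57
= 301.8 kg/m3

301.8


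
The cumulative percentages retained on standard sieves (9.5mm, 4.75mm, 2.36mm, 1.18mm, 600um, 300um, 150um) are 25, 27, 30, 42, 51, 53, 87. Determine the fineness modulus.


FM = sum(cumulative % retained) / 100
= 315 / 100
= 3.15

3.15


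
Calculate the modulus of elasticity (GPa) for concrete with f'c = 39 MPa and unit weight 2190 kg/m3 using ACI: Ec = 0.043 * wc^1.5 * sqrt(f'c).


Ec = 0.043 * 2190^1.5 * sqrt(39) / 1000
= 27.52 GPa

27.52


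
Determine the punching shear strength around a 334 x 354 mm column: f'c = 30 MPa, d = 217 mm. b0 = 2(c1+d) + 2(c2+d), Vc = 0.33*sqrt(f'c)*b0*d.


b0 = 2*(334 + 217) + 2*(354 + 217) = 2244 mm
Vc = 0.33 * sqrt(30) * 2244 * 217 / 1000
= 880.15 kN

880.15


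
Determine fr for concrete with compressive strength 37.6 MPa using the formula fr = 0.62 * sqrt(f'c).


fr = 0.62 * sqrt(37.6)
= 3.802 MPa

3.802


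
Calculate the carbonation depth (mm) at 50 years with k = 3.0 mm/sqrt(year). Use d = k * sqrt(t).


depth = k * sqrt(t)
= 3.0 * sqrt(50)
= 21.21 mm

21.21


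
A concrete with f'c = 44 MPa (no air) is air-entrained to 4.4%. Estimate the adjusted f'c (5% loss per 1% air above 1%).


Strength loss = (4.4 - 1) * 5 = 17.0%
f'c = 44 * (1 - 17.0/100)
= 36.52 MPa

36.52


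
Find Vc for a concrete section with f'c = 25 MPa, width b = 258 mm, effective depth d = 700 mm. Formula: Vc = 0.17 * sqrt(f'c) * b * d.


Vc = 0.17 * sqrt(25) * 258 * 700 / 1000
= 153.51 kN

153.51


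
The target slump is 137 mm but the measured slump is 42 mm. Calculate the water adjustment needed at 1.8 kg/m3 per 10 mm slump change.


Difference = 137 - 42 = 95 mm
Water adjustment = 95 * 1.8 / 10 = 17.1 kg/m3

17.1


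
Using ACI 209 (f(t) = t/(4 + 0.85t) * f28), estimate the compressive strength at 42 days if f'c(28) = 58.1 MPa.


f(42) = 42 / (4 + 0.85 * 42) * 58.1
= 42 / 39.7 * 58.1
= 61.47 MPa

61.47


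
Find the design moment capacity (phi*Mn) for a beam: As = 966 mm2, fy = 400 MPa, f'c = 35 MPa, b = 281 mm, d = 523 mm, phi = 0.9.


a = As * fy / (0.85 * f'c * b)
= 966 * 400 / (0.85 * 35 * 281)
= 46.2215 mm
Mn = As * fy * (d - a/2) / 10^6
= 193.1572 kN-m
phi*Mn = 0.9 * 193.1572 = 173.84 kN-m

173.84


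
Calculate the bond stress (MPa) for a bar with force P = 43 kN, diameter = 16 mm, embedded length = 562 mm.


u = P / (pi * db * ld)
= 43 * 1000 / (pi * 16 * 562)
= 1.522 MPa

1.522


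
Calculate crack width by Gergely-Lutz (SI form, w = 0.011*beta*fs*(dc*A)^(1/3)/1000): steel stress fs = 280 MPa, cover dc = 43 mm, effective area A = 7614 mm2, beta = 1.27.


w = 0.011 * beta * fs * (dc * A)^(1/3) / 1000
= 0.011 * 1.27 * 280 * (43 * 7614)^(1/3) / 1000
= 0.27 mm

0.27


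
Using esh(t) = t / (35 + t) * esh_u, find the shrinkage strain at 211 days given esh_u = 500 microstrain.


esh(211) = 211 / (35 + 211) * 500
= 211 / 246 * 500
= 428.9 microstrain

428.9


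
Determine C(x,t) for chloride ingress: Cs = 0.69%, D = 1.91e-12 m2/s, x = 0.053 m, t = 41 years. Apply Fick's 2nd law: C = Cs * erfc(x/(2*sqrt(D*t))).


t_seconds = 41 * 365.25 * 24 * 3600 = 1293861600.0 s
arg = 0.053 / (2 * sqrt(1.91e-12 * 1293861600.0))
= 0.5331
erfc(0.5331) = 0.4509
C = 0.69 * 0.4509 = 0.3111%

0.3111


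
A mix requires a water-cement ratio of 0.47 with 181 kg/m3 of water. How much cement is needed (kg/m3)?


Cement = water / (w/c)
= 181 / 0.47
= 385.1 kg/m3

385.1


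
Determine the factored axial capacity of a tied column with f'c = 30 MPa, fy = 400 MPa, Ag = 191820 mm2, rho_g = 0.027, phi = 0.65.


Ast = rho * Ag = 0.027 * 191820 = 5179.14 mm2
phi*Pn = 0.65 * 0.80 * (0.85 * 30 * (191820 - 5179.14) + 400 * 5179.14) / 1000
= 3552.12 kN

3552.12


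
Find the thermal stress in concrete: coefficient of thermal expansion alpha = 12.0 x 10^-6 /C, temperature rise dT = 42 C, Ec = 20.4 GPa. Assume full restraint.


sigma = alpha * dT * Ec
= 12.0e-6 * 42 * 20.4 * 1000
= 10.282 MPa

10.282


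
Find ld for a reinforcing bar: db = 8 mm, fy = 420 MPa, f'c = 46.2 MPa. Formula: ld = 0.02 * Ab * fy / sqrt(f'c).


Ab = pi * 8^2 / 4 = 50.265 mm2
ld = 0.02 * 50.265 * 420 / sqrt(46.2)
= 62.1 mm

62.1


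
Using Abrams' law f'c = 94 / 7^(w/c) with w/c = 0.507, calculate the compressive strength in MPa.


f'c = 94 / 7^0.507
= 94 / 2.682
= 35.05 MPa

35.05


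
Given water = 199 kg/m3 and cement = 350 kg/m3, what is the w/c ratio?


w/c = water / cement
w/c = 199 / 350 = 0.569

0.569


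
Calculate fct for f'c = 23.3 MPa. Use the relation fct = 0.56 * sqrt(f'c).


fct = 0.56 * sqrt(23.3)
= 0.56 * 4.827
= 2.703 MPa

2.703


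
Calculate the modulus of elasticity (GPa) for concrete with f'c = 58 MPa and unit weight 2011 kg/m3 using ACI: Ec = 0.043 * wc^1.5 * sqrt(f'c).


Ec = 0.043 * 2011^1.5 * sqrt(58) / 1000
= 29.53 GPa

29.53


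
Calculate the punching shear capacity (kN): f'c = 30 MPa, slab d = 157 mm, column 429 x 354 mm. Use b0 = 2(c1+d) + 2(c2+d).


b0 = 2*(429 + 157) + 2*(354 + 157) = 2194 mm
Vc = 0.33 * sqrt(30) * 2194 * 157 / 1000
= 622.6 kN

622.6


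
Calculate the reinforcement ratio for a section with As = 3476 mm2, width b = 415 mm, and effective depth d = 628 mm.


rho = As / (b * d)
= 3476 / (415 * 628)
= 0.0133

0.0133


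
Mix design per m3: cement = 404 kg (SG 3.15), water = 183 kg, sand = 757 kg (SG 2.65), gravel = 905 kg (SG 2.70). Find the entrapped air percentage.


Vol cement = 404 / (3.15 * 1000) = 0.128254 m3
Vol water = 183 / 1000 = 0.183 m3
Vol sand = 757 / (2.65 * 1000) = 0.28566 m3
Vol gravel = 905 / (2.70 * 1000) = 0.335185 m3
Total solid + water volume = 0.9321 m3
Air = (1 - 0.9321) * 100 = 6.79%

6.79


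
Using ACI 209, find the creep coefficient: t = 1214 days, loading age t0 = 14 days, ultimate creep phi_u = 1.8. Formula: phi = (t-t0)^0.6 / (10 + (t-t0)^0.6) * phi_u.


dt = 1214 - 14 = 1200
phi = 1200^0.6 / (10 + 1200^0.6) * 1.8
= 1.576

1.576


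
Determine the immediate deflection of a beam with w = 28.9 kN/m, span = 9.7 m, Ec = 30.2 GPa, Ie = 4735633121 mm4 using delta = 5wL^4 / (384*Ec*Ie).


Convert: L = 9.7 m = 9700 mm, Ec = 30.2 GPa = 30200 MPa
delta = 5 * 28.9 * 9700^4 / (384 * 30200 * 4735633121)
= 23.29 mm

23.29


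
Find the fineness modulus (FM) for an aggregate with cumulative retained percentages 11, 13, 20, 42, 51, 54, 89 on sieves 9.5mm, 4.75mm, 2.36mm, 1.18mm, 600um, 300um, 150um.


FM = sum(cumulative % retained) / 100
= 280 / 100
= 2.8

2.8


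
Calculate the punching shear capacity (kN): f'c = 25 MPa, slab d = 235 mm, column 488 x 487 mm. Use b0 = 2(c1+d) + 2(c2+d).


b0 = 2*(488 + 235) + 2*(487 + 235) = 2890 mm
Vc = 0.33 * sqrt(25) * 2890 * 235 / 1000
= 1120.6 kN

1120.6


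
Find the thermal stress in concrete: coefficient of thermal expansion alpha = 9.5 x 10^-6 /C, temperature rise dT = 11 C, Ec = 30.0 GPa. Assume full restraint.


sigma = alpha * dT * Ec
= 9.5e-6 * 11 * 30.0 * 1000
= 3.135 MPa

3.135


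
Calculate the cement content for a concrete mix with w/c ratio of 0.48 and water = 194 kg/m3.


Cement = water / (w/c)
= 194 / 0.48
= 404.2 kg/m3

404.2


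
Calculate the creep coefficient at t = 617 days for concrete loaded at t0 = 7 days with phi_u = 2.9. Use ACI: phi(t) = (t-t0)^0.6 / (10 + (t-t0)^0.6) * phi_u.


dt = 617 - 7 = 610
phi = 610^0.6 / (10 + 610^0.6) * 2.9
= 2.39

2.39


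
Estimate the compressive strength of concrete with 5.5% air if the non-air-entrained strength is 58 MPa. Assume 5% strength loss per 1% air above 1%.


Strength loss = (5.5 - 1) * 5 = 22.5%
f'c = 58 * (1 - 22.5/100)
= 44.95 MPa

44.95


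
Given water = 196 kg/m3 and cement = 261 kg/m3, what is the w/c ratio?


w/c = water / cement
w/c = 196 / 261 = 0.751

0.751


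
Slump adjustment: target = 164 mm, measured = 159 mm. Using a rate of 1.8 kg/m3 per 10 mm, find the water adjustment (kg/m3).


Difference = 164 - 159 = 5 mm
Water adjustment = 5 * 1.8 / 10 = 0.9 kg/m3

0.9


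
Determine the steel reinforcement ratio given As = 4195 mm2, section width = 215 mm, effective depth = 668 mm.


rho = As / (b * d)
= 4195 / (215 * 668)
= 0.0292

0.0292


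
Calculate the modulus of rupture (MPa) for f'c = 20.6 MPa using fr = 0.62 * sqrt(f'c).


fr = 0.62 * sqrt(20.6)
= 2.814 MPa

2.814


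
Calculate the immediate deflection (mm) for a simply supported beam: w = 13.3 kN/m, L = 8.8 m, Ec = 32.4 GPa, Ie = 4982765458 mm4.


Convert: L = 8.8 m = 8800 mm, Ec = 32.4 GPa = 32400 MPa
delta = 5 * 13.3 * 8800^4 / (384 * 32400 * 4982765458)
= 6.43 mm

6.43


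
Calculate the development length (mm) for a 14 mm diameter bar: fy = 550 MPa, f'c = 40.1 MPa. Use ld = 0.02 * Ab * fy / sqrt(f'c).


Ab = pi * 14^2 / 4 = 153.938 mm2
ld = 0.02 * 153.938 * 550 / sqrt(40.1)
= 267.4 mm

267.4


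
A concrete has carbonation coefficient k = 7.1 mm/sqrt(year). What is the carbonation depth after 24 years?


depth = k * sqrt(t)
= 7.1 * sqrt(24)
= 34.78 mm

34.78


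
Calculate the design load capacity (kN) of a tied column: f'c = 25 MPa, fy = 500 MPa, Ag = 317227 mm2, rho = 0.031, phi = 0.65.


Ast = rho * Ag = 0.031 * 317227 = 9834.037 mm2
phi*Pn = 0.65 * 0.80 * (0.85 * 25 * (317227 - 9834.037) + 500 * 9834.037) / 1000
= 5953.54 kN

5953.54


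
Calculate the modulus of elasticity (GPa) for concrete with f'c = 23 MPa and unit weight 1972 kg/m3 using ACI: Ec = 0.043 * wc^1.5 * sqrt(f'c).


Ec = 0.043 * 1972^1.5 * sqrt(23) / 1000
= 18.06 GPa

18.06


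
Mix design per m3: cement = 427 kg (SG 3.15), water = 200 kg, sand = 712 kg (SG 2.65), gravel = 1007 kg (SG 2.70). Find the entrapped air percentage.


Vol cement = 427 / (3.15 * 1000) = 0.135556 m3
Vol water = 200 / 1000 = 0.2 m3
Vol sand = 712 / (2.65 * 1000) = 0.268679 m3
Vol gravel = 1007 / (2.70 * 1000) = 0.372963 m3
Total solid + water volume = 0.977198 m3
Air = (1 - 0.977198) * 100 = 2.28%

2.28


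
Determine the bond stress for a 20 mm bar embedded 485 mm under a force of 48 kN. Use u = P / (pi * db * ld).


u = P / (pi * db * ld)
= 48 * 1000 / (pi * 20 * 485)
= 1.575 MPa

1.575


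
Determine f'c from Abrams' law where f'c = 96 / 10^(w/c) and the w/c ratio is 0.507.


f'c = 96 / 10^0.507
= 96 / 3.214
= 29.87 MPa

29.87


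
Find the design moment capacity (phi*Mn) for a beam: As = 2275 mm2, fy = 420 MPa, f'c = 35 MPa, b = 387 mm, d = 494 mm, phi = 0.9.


a = As * fy / (0.85 * f'c * b)
= 2275 * 420 / (0.85 * 35 * 387)
= 82.9913 mm
Mn = As * fy * (d - a/2) / 10^6
= 432.3679 kN-m
phi*Mn = 0.9 * 432.3679 = 389.13 kN-m

389.13


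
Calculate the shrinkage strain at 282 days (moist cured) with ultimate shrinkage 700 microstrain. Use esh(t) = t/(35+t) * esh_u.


esh(282) = 282 / (35 + 282) * 700
= 282 / 317 * 700
= 622.7 microstrain

622.7


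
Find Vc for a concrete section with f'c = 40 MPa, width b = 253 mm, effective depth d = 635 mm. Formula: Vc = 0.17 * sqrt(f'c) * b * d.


Vc = 0.17 * sqrt(40) * 253 * 635 / 1000
= 172.73 kN

172.73


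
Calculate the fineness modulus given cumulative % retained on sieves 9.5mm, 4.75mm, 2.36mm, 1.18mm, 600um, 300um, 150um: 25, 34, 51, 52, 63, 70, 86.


FM = sum(cumulative % retained) / 100
= 381 / 100
= 3.81

3.81


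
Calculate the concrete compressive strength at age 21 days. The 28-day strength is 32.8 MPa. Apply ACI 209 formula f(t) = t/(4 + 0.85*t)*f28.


f(21) = 21 / (4 + 0.85 * 21) * 32.8
= 21 / 21.85 * 32.8
= 31.52 MPa

31.52


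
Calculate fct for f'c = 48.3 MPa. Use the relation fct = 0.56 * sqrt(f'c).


fct = 0.56 * sqrt(48.3)
= 0.56 * 6.95
= 3.892 MPa

3.892


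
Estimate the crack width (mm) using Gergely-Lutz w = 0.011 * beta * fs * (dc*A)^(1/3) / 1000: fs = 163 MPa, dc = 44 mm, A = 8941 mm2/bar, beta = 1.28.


w = 0.011 * beta * fs * (dc * A)^(1/3) / 1000
= 0.011 * 1.28 * 163 * (44 * 8941)^(1/3) / 1000
= 0.168 mm

0.168


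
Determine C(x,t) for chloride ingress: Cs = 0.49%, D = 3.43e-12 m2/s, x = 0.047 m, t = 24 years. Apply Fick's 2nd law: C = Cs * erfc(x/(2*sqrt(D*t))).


t_seconds = 24 * 365.25 * 24 * 3600 = 757382400.0 s
arg = 0.047 / (2 * sqrt(3.43e-12 * 757382400.0))
= 0.4611
erfc(0.4611) = 0.5144
C = 0.49 * 0.5144 = 0.252%

0.252


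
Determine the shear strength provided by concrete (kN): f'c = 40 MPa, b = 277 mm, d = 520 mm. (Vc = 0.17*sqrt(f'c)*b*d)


Vc = 0.17 * sqrt(40) * 277 * 520 / 1000
= 154.87 kN

154.87


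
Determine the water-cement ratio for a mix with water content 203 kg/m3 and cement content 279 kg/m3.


w/c = water / cement
w/c = 203 / 279 = 0.728

0.728


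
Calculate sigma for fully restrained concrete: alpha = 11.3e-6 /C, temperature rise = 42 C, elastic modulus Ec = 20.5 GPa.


sigma = alpha * dT * Ec
= 11.3e-6 * 42 * 20.5 * 1000
= 9.729 MPa

9.729


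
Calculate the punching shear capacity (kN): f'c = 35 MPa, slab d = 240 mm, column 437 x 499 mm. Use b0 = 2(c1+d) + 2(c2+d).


b0 = 2*(437 + 240) + 2*(499 + 240) = 2832 mm
Vc = 0.33 * sqrt(35) * 2832 * 240 / 1000
= 1326.94 kN

1326.94


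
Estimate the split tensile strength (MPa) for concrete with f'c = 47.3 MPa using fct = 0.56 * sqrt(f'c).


fct = 0.56 * sqrt(47.3)
= 0.56 * 6.877
= 3.851 MPa

3.851


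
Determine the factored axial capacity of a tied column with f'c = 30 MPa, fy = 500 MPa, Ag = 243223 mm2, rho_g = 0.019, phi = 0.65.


Ast = rho * Ag = 0.019 * 243223 = 4621.237 mm2
phi*Pn = 0.65 * 0.80 * (0.85 * 30 * (243223 - 4621.237) + 500 * 4621.237) / 1000
= 4365.38 kN

4365.38


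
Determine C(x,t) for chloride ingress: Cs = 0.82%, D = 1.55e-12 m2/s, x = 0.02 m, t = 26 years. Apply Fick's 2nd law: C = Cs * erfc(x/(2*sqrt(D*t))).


t_seconds = 26 * 365.25 * 24 * 3600 = 820497600.0 s
arg = 0.02 / (2 * sqrt(1.55e-12 * 820497600.0))
= 0.2804
erfc(0.2804) = 0.6917
C = 0.82 * 0.6917 = 0.5672%

0.5672


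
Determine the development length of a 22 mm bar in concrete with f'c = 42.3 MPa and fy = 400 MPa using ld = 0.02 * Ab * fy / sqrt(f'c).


Ab = pi * 22^2 / 4 = 380.133 mm2
ld = 0.02 * 380.133 * 400 / sqrt(42.3)
= 467.6 mm

467.6


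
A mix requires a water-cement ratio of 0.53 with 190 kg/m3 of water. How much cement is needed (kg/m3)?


Cement = water / (w/c)
= 190 / 0.53
= 358.5 kg/m3

358.5


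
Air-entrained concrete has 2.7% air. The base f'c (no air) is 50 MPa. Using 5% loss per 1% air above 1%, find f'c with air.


Strength loss = (2.7 - 1) * 5 = 8.5%
f'c = 50 * (1 - 8.5/100)
= 45.75 MPa

45.75


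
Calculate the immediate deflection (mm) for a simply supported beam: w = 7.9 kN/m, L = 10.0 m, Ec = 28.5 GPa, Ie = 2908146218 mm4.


Convert: L = 10.0 m = 10000 mm, Ec = 28.5 GPa = 28500 MPa
delta = 5 * 7.9 * 10000^4 / (384 * 28500 * 2908146218)
= 12.41 mm

12.41


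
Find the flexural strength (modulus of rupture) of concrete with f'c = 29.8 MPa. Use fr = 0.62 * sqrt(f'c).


fr = 0.62 * sqrt(29.8)
= 3.385 MPa

3.385


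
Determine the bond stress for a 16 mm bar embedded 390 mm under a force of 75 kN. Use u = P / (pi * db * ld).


u = P / (pi * db * ld)
= 75 * 1000 / (pi * 16 * 390)
= 3.826 MPa

3.826


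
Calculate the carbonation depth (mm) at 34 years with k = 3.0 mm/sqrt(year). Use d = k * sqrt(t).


depth = k * sqrt(t)
= 3.0 * sqrt(34)
= 17.49 mm

17.49


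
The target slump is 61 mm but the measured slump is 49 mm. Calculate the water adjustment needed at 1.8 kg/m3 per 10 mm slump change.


Difference = 61 - 49 = 12 mm
Water adjustment = 12 * 1.8 / 10 = 2.2 kg/m3

2.2


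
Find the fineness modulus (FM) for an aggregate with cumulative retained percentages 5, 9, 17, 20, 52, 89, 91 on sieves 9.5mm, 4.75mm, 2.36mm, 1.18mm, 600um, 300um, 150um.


FM = sum(cumulative % retained) / 100
= 283 / 100
= 2.83

2.83


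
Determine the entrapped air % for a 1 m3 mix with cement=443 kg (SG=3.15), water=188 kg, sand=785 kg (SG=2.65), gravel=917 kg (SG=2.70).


Vol cement = 443 / (3.15 * 1000) = 0.140635 m3
Vol water = 188 / 1000 = 0.188 m3
Vol sand = 785 / (2.65 * 1000) = 0.296226 m3
Vol gravel = 917 / (2.70 * 1000) = 0.33963 m3
Total solid + water volume = 0.964491 m3
Air = (1 - 0.964491) * 100 = 3.55%

3.55


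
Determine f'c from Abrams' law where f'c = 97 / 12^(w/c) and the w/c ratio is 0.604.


f'c = 97 / 12^0.604
= 97 / 4.486
= 21.62 MPa

21.62


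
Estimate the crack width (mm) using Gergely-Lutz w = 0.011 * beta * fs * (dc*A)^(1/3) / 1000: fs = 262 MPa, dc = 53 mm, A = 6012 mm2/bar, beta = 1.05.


w = 0.011 * beta * fs * (dc * A)^(1/3) / 1000
= 0.011 * 1.05 * 262 * (53 * 6012)^(1/3) / 1000
= 0.207 mm

0.207


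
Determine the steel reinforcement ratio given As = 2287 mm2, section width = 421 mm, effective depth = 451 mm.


rho = As / (b * d)
= 2287 / (421 * 451)
= 0.012

0.012


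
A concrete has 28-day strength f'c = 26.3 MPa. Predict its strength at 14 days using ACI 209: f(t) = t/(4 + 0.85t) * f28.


f(14) = 14 / (4 + 0.85 * 14) * 26.3
= 14 / 15.9 * 26.3
= 23.16 MPa

23.16


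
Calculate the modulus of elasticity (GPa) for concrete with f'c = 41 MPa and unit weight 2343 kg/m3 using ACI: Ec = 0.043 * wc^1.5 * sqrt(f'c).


Ec = 0.043 * 2343^1.5 * sqrt(41) / 1000
= 31.23 GPa

31.23


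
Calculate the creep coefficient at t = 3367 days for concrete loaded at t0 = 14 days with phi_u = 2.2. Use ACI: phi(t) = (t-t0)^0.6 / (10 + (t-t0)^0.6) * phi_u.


dt = 3367 - 14 = 3353
phi = 3353^0.6 / (10 + 3353^0.6) * 2.2
= 2.043

2.043


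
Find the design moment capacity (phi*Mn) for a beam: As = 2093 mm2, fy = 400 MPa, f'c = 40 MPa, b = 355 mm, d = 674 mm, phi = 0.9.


a = As * fy / (0.85 * f'c * b)
= 2093 * 400 / (0.85 * 40 * 355)
= 69.3621 mm
Mn = As * fy * (d - a/2) / 10^6
= 535.2378 kN-m
phi*Mn = 0.9 * 535.2378 = 481.71 kN-m

481.71


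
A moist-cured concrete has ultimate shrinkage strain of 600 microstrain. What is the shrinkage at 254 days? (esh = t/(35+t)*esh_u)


esh(254) = 254 / (35 + 254) * 600
= 254 / 289 * 600
= 527.3 microstrain

527.3


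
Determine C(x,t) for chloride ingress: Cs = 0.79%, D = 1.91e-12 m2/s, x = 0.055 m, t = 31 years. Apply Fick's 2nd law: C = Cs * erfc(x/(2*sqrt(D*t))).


t_seconds = 31 * 365.25 * 24 * 3600 = 978285600.0 s
arg = 0.055 / (2 * sqrt(1.91e-12 * 978285600.0))
= 0.6362
erfc(0.6362) = 0.3683
C = 0.79 * 0.3683 = 0.2909%

0.2909


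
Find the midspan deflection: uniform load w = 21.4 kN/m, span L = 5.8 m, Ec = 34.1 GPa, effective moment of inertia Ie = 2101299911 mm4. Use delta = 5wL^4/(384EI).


Convert: L = 5.8 m = 5800 mm, Ec = 34.1 GPa = 34100 MPa
delta = 5 * 21.4 * 5800^4 / (384 * 34100 * 2101299911)
= 4.4 mm

4.4


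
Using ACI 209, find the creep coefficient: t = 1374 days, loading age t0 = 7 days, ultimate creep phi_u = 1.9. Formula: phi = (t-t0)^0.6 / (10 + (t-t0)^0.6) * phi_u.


dt = 1374 - 7 = 1367
phi = 1367^0.6 / (10 + 1367^0.6) * 1.9
= 1.679

1.679


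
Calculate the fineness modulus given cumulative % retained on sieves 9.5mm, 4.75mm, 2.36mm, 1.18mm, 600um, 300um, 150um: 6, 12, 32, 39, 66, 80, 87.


FM = sum(cumulative % retained) / 100
= 322 / 100
= 3.22

3.22


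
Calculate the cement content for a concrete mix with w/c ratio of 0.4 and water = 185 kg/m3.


Cement = water / (w/c)
= 185 / 0.4
= 462.5 kg/m3

462.5


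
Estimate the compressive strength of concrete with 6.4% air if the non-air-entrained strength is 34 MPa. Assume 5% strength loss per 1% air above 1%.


Strength loss = (6.4 - 1) * 5 = 27.0%
f'c = 34 * (1 - 27.0/100)
= 24.82 MPa

24.82


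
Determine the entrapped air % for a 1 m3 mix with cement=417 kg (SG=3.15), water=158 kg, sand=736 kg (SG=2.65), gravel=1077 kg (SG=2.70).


Vol cement = 417 / (3.15 * 1000) = 0.132381 m3
Vol water = 158 / 1000 = 0.158 m3
Vol sand = 736 / (2.65 * 1000) = 0.277736 m3
Vol gravel = 1077 / (2.70 * 1000) = 0.398889 m3
Total solid + water volume = 0.967006 m3
Air = (1 - 0.967006) * 100 = 3.3%

3.3


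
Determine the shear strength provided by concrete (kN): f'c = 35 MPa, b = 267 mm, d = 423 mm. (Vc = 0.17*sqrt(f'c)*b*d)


Vc = 0.17 * sqrt(35) * 267 * 423 / 1000
= 113.59 kN

113.59


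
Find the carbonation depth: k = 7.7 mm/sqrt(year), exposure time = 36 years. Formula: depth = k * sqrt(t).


depth = k * sqrt(t)
= 7.7 * sqrt(36)
= 46.2 mm

46.2


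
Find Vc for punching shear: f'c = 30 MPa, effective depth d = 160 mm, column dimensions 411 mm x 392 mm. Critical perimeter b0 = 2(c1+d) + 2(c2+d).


b0 = 2*(411 + 160) + 2*(392 + 160) = 2246 mm
Vc = 0.33 * sqrt(30) * 2246 * 160 / 1000
= 649.54 kN

649.54


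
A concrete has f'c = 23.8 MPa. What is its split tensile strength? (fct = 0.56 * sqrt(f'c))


fct = 0.56 * sqrt(23.8)
= 0.56 * 4.879
= 2.732 MPa

2.732


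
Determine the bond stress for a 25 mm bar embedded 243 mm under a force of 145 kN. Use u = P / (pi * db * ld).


u = P / (pi * db * ld)
= 145 * 1000 / (pi * 25 * 243)
= 7.598 MPa

7.598


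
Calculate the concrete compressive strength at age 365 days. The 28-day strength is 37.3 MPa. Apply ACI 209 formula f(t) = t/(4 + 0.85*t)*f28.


f(365) = 365 / (4 + 0.85 * 365) * 37.3
= 365 / 314.25 * 37.3
= 43.32 MPa

43.32


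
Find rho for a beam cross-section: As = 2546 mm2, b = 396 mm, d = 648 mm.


rho = As / (b * d)
= 2546 / (396 * 648)
= 0.0099

0.0099


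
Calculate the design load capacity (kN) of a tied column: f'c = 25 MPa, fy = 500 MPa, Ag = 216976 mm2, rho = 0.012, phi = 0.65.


Ast = rho * Ag = 0.012 * 216976 = 2603.712 mm2
phi*Pn = 0.65 * 0.80 * (0.85 * 25 * (216976 - 2603.712) + 500 * 2603.712) / 1000
= 3045.78 kN

3045.78


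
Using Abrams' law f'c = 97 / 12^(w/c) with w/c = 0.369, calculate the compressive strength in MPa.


f'c = 97 / 12^0.369
= 97 / 2.502
= 38.78 MPa

38.78


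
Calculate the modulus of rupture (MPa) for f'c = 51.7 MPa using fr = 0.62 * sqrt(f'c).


fr = 0.62 * sqrt(51.7)
= 4.458 MPa

4.458


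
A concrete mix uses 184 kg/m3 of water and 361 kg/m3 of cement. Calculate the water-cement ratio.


w/c = water / cement
w/c = 184 / 361 = 0.51

0.51


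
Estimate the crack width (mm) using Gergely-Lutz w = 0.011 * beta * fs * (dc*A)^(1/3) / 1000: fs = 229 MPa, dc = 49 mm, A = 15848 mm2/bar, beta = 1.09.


w = 0.011 * beta * fs * (dc * A)^(1/3) / 1000
= 0.011 * 1.09 * 229 * (49 * 15848)^(1/3) / 1000
= 0.252 mm

0.252


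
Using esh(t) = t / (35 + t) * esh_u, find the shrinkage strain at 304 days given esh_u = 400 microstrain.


esh(304) = 304 / (35 + 304) * 400
= 304 / 339 * 400
= 358.7 microstrain

358.7


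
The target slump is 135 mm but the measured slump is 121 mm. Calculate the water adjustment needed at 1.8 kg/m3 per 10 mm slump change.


Difference = 135 - 121 = 14 mm
Water adjustment = 14 * 1.8 / 10 = 2.5 kg/m3

2.5


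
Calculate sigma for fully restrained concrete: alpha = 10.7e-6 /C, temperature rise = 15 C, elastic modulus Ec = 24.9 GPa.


sigma = alpha * dT * Ec
= 10.7e-6 * 15 * 24.9 * 1000
= 3.996 MPa

3.996


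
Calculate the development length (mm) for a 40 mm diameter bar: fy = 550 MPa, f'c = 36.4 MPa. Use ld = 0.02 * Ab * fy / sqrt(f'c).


Ab = pi * 40^2 / 4 = 1256.637 mm2
ld = 0.02 * 1256.637 * 550 / sqrt(36.4)
= 2291.1 mm

2291.1


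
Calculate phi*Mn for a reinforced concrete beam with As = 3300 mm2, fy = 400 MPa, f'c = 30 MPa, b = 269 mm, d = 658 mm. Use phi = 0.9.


a = As * fy / (0.85 * f'c * b)
= 3300 * 400 / (0.85 * 30 * 269)
= 192.4339 mm
Mn = As * fy * (d - a/2) / 10^6
= 741.5537 kN-m
phi*Mn = 0.9 * 741.5537 = 667.4 kN-m

667.4


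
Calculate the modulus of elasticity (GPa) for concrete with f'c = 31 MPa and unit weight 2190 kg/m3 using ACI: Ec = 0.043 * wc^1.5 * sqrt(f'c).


Ec = 0.043 * 2190^1.5 * sqrt(31) / 1000
= 24.54 GPa

24.54


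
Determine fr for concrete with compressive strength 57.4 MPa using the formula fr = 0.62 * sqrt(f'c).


fr = 0.62 * sqrt(57.4)
= 4.697 MPa

4.697


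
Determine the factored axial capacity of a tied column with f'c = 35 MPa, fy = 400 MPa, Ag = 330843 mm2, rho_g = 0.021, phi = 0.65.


Ast = rho * Ag = 0.021 * 330843 = 6947.703 mm2
phi*Pn = 0.65 * 0.80 * (0.85 * 35 * (330843 - 6947.703) + 400 * 6947.703) / 1000
= 6455.78 kN

6455.78


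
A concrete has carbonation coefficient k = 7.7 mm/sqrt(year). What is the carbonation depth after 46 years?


depth = k * sqrt(t)
= 7.7 * sqrt(46)
= 52.22 mm

52.22


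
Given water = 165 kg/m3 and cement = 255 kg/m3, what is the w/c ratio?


w/c = water / cement
w/c = 165 / 255 = 0.647

0.647


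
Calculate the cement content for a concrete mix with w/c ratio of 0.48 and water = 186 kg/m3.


Cement = water / (w/c)
= 186 / 0.48
= 387.5 kg/m3

387.5


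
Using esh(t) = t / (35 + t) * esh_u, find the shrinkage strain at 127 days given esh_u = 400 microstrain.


esh(127) = 127 / (35 + 127) * 400
= 127 / 162 * 400
= 313.6 microstrain

313.6


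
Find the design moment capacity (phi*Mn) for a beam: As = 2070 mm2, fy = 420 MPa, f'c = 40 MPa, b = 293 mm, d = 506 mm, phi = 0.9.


a = As * fy / (0.85 * f'c * b)
= 2070 * 420 / (0.85 * 40 * 293)
= 87.2716 mm
Mn = As * fy * (d - a/2) / 10^6
= 401.9794 kN-m
phi*Mn = 0.9 * 401.9794 = 361.78 kN-m

361.78


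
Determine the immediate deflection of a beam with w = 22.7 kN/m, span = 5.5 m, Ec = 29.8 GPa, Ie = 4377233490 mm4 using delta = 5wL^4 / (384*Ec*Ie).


Convert: L = 5.5 m = 5500 mm, Ec = 29.8 GPa = 29800 MPa
delta = 5 * 22.7 * 5500^4 / (384 * 29800 * 4377233490)
= 2.07 mm

2.07


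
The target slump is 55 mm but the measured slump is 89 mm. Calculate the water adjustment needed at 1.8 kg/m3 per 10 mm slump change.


Difference = 55 - 89 = -34 mm
Water adjustment = -34 * 1.8 / 10 = -6.1 kg/m3

-6.1


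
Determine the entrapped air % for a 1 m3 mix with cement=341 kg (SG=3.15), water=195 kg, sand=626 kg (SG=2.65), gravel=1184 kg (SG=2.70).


Vol cement = 341 / (3.15 * 1000) = 0.108254 m3
Vol water = 195 / 1000 = 0.195 m3
Vol sand = 626 / (2.65 * 1000) = 0.236226 m3
Vol gravel = 1184 / (2.70 * 1000) = 0.438519 m3
Total solid + water volume = 0.977999 m3
Air = (1 - 0.977999) * 100 = 2.2%

2.2


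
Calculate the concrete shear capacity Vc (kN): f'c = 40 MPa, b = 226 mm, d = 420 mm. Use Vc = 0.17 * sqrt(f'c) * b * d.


Vc = 0.17 * sqrt(40) * 226 * 420 / 1000
= 102.06 kN

102.06


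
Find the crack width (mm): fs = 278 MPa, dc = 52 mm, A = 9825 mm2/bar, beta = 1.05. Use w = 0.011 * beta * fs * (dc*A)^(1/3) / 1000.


w = 0.011 * beta * fs * (dc * A)^(1/3) / 1000
= 0.011 * 1.05 * 278 * (52 * 9825)^(1/3) / 1000
= 0.257 mm

0.257


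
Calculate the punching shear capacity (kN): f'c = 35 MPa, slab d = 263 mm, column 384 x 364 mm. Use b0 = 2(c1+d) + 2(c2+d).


b0 = 2*(384 + 263) + 2*(364 + 263) = 2548 mm
Vc = 0.33 * sqrt(35) * 2548 * 263 / 1000
= 1308.29 kN

1308.29


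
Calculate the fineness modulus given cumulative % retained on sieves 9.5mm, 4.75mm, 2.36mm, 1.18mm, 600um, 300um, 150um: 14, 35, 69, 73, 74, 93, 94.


FM = sum(cumulative % retained) / 100
= 452 / 100
= 4.52

4.52


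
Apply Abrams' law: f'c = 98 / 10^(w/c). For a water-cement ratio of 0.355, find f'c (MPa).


f'c = 98 / 10^0.355
= 98 / 2.265
= 43.27 MPa

43.27


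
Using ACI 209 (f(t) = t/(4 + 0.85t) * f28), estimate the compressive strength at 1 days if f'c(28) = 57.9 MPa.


f(1) = 1 / (4 + 0.85 * 1) * 57.9
= 1 / 4.85 * 57.9
= 11.94 MPa

11.94


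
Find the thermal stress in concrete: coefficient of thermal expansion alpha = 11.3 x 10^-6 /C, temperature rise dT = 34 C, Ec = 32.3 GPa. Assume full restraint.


sigma = alpha * dT * Ec
= 11.3e-6 * 34 * 32.3 * 1000
= 12.41 MPa

12.41


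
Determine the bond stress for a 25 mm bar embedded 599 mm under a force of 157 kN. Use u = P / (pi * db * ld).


u = P / (pi * db * ld)
= 157 * 1000 / (pi * 25 * 599)
= 3.337 MPa

3.337


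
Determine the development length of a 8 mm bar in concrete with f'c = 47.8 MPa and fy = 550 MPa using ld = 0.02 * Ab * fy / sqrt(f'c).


Ab = pi * 8^2 / 4 = 50.265 mm2
ld = 0.02 * 50.265 * 550 / sqrt(47.8)
= 80.0 mm

80.0


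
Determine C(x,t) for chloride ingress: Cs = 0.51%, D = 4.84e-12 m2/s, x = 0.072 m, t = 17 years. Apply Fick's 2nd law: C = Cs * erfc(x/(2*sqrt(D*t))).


t_seconds = 17 * 365.25 * 24 * 3600 = 536479200.0 s
arg = 0.072 / (2 * sqrt(4.84e-12 * 536479200.0))
= 0.7065
erfc(0.7065) = 0.3177
C = 0.51 * 0.3177 = 0.162%

0.162


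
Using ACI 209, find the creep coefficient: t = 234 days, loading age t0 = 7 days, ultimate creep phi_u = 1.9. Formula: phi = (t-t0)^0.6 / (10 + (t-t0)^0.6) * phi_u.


dt = 234 - 7 = 227
phi = 227^0.6 / (10 + 227^0.6) * 1.9
= 1.371

1.371


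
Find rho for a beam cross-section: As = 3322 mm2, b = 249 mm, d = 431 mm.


rho = As / (b * d)
= 3322 / (249 * 431)
= 0.031

0.031


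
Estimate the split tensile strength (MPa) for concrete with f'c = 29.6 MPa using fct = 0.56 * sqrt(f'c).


fct = 0.56 * sqrt(29.6)
= 0.56 * 5.441
= 3.047 MPa

3.047


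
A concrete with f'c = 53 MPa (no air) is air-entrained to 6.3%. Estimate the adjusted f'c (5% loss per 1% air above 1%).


Strength loss = (6.3 - 1) * 5 = 26.5%
f'c = 53 * (1 - 26.5/100)
= 38.95 MPa

38.95


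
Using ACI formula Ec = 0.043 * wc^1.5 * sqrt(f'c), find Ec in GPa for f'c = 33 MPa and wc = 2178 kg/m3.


Ec = 0.043 * 2178^1.5 * sqrt(33) / 1000
= 25.11 GPa

25.11


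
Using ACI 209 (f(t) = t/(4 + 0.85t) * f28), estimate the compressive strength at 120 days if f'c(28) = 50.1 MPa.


f(120) = 120 / (4 + 0.85 * 120) * 50.1
= 120 / 106.0 * 50.1
= 56.72 MPa

56.72


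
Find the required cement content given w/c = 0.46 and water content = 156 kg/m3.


Cement = water / (w/c)
= 156 / 0.46
= 339.1 kg/m3

339.1


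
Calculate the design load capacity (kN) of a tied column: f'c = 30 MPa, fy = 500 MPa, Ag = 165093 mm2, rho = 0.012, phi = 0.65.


Ast = rho * Ag = 0.012 * 165093 = 1981.116 mm2
phi*Pn = 0.65 * 0.80 * (0.85 * 30 * (165093 - 1981.116) + 500 * 1981.116) / 1000
= 2677.95 kN

2677.95


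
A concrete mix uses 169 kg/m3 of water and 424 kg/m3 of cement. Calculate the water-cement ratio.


w/c = water / cement
w/c = 169 / 424 = 0.399

0.399


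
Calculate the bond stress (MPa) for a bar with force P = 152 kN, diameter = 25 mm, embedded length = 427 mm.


u = P / (pi * db * ld)
= 152 * 1000 / (pi * 25 * 427)
= 4.532 MPa

4.532


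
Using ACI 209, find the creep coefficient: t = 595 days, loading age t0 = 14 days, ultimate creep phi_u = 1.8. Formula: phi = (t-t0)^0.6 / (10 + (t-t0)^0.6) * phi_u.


dt = 595 - 14 = 581
phi = 581^0.6 / (10 + 581^0.6) * 1.8
= 1.476

1.476


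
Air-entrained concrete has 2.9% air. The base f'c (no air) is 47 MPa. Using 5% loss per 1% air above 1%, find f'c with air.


Strength loss = (2.9 - 1) * 5 = 9.5%
f'c = 47 * (1 - 9.5/100)
= 42.54 MPa

42.54


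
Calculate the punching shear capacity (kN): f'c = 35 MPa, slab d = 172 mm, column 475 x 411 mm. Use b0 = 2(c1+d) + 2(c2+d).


b0 = 2*(475 + 172) + 2*(411 + 172) = 2460 mm
Vc = 0.33 * sqrt(35) * 2460 * 172 / 1000
= 826.06 kN

826.06


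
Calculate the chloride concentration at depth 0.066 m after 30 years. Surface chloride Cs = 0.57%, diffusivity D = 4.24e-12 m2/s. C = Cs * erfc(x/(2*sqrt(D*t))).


t_seconds = 30 * 365.25 * 24 * 3600 = 946728000.0 s
arg = 0.066 / (2 * sqrt(4.24e-12 * 946728000.0))
= 0.5209
erfc(0.5209) = 0.4614
C = 0.57 * 0.4614 = 0.263%

0.263


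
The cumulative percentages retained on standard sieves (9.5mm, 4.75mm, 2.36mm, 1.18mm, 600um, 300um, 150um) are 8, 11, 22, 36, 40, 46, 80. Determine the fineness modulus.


FM = sum(cumulative % retained) / 100
= 243 / 100
= 2.43

2.43


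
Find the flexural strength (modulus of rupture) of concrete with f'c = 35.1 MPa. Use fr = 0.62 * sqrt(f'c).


fr = 0.62 * sqrt(35.1)
= 3.673 MPa

3.673


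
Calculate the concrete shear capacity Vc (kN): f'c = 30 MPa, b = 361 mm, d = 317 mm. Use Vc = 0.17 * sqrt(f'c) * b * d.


Vc = 0.17 * sqrt(30) * 361 * 317 / 1000
= 106.56 kN

106.56


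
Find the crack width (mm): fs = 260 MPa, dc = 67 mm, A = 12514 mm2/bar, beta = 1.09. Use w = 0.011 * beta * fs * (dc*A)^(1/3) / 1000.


w = 0.011 * beta * fs * (dc * A)^(1/3) / 1000
= 0.011 * 1.09 * 260 * (67 * 12514)^(1/3) / 1000
= 0.294 mm

0.294


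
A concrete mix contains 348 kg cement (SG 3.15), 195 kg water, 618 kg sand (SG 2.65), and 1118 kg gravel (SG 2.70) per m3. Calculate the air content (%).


Vol cement = 348 / (3.15 * 1000) = 0.110476 m3
Vol water = 195 / 1000 = 0.195 m3
Vol sand = 618 / (2.65 * 1000) = 0.233208 m3
Vol gravel = 1118 / (2.70 * 1000) = 0.414074 m3
Total solid + water volume = 0.952758 m3
Air = (1 - 0.952758) * 100 = 4.72%

4.72


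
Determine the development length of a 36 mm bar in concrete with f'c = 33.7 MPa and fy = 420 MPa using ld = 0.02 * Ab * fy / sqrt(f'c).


Ab = pi * 36^2 / 4 = 1017.876 mm2
ld = 0.02 * 1017.876 * 420 / sqrt(33.7)
= 1472.9 mm

1472.9


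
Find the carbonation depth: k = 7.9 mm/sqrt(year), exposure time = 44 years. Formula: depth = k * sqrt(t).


depth = k * sqrt(t)
= 7.9 * sqrt(44)
= 52.4 mm

52.4


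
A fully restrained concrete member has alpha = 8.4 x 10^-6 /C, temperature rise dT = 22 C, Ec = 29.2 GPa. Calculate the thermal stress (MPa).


sigma = alpha * dT * Ec
= 8.4e-6 * 22 * 29.2 * 1000
= 5.396 MPa

5.396


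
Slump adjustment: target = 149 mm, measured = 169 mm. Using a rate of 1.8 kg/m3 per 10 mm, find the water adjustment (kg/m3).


Difference = 149 - 169 = -20 mm
Water adjustment = -20 * 1.8 / 10 = -3.6 kg/m3

-3.6


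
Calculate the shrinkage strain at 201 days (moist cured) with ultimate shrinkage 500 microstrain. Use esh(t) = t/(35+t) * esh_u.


esh(201) = 201 / (35 + 201) * 500
= 201 / 236 * 500
= 425.8 microstrain

425.8
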